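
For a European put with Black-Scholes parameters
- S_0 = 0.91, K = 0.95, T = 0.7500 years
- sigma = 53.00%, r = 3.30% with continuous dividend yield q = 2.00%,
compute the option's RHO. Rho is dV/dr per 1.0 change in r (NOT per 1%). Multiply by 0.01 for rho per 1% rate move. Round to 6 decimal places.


Answer: Rho = -0.430023

Derivation:
d1 = 0.1570177368; d2 = -0.3019757272
phi(d1) = 0.3940545931; exp(-qT) = 0.9851119396; exp(-rT) = 0.9755537700
N(-d2) = 0.6186647167
Rho = -K*T*exp(-rT)*N(-d2) = -0.9500 * 0.7500 * 0.9755537700 * 0.6186647167 = -0.430023


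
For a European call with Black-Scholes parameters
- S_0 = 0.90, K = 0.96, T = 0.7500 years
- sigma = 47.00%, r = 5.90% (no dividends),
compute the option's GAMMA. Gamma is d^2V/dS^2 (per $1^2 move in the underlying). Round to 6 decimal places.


Answer: Gamma = 1.076245

Derivation:
d1 = 0.1536709353; d2 = -0.2533610045
phi(d1) = 0.3942595180; exp(-qT) = 1.0000000000; exp(-rT) = 0.9567147489
Gamma = exp(-qT) * phi(d1) / (S * sigma * sqrt(T)) = 1.0000000000 * 0.3942595180 / (0.9000 * 0.4700 * 0.8660254038) = 1.076245


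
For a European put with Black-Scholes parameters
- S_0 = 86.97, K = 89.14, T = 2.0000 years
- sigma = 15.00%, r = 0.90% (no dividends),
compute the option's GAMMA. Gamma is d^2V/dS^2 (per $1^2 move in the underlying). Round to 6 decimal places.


Answer: Gamma = 0.021564

Derivation:
d1 = 0.0747414889; d2 = -0.1373905455
phi(d1) = 0.3978295315; exp(-qT) = 1.0000000000; exp(-rT) = 0.9821610324
Gamma = exp(-qT) * phi(d1) / (S * sigma * sqrt(T)) = 1.0000000000 * 0.3978295315 / (86.9700 * 0.1500 * 1.4142135624) = 0.021564


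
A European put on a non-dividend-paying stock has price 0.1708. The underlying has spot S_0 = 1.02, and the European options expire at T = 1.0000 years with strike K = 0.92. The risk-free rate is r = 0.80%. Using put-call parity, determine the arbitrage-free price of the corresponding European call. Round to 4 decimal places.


Put-call parity: C - P = S_0 * exp(-qT) - K * exp(-rT).
S_0 * exp(-qT) = 1.0200 * 1.00000000 = 1.02000000
K * exp(-rT) = 0.9200 * 0.99203191 = 0.91266936
C = P + S*exp(-qT) - K*exp(-rT)
C = 0.1708 + 1.02000000 - 0.91266936 = 0.2781

Answer: Call price = 0.2781


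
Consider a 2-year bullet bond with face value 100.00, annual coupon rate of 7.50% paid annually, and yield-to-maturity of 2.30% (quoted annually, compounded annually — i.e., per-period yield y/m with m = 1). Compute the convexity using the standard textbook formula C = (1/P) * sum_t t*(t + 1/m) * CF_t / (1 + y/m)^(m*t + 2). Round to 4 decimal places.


Coupon per period c = face * coupon_rate / m = 7.500000
Periods per year m = 1; per-period yield y/m = 0.023000
Number of cashflows N = 2
Cashflows (t years, CF_t, discount factor 1/(1+y/m)^(m*t), PV):
  t = 1.0000: CF_t = 7.500000, DF = 0.977517, PV = 7.331378
  t = 2.0000: CF_t = 107.500000, DF = 0.955540, PV = 102.720517
Price P = sum_t PV_t = 110.051895
Convexity numerator sum_t t*(t + 1/m) * CF_t / (1+y/m)^(m*t + 2):
  t = 1.0000: term = 14.010846
  t = 2.0000: term = 588.921188
Convexity = (1/P) * sum = 602.932034 / 110.051895 = 5.478616

Answer: Convexity = 5.4786


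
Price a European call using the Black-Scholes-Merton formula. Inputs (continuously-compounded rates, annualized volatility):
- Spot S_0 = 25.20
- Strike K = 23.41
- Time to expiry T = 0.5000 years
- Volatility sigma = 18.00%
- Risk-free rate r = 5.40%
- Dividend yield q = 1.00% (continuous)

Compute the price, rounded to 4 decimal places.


Answer: Price = 2.6853

Derivation:
d1 = (ln(S/K) + (r - q + 0.5*sigma^2) * T) / (sigma * sqrt(T)) = 0.81537829
d2 = d1 - sigma * sqrt(T) = 0.68809907
exp(-rT) = 0.97336124; exp(-qT) = 0.99501248
C = S_0 * exp(-qT) * N(d1) - K * exp(-rT) * N(d2)
N(d1) = 0.79257210; N(d2) = 0.75430480
C = 25.2000 * 0.99501248 * 0.79257210 - 23.4100 * 0.97336124 * 0.75430480 = 2.6853


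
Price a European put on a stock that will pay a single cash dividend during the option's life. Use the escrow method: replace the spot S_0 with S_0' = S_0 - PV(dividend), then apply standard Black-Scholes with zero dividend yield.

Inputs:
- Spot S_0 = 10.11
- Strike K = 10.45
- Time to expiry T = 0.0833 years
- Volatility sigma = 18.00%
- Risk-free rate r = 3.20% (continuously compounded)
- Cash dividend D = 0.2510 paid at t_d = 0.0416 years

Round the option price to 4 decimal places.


Answer: Price = 0.6013

Derivation:
PV(D) = D * exp(-r * t_d) = 0.2510 * 0.99866969 = 0.25066609
S_0' = S_0 - PV(D) = 10.1100 - 0.25066609 = 9.85933391
d1 = (ln(S_0'/K) + (r + sigma^2/2)*T) / (sigma*sqrt(T)) = -1.04267811
d2 = d1 - sigma*sqrt(T) = -1.09462924
exp(-rT) = 0.99733795
N(-d1) = 0.85145130; N(-d2) = 0.86316045
P = K * exp(-rT) * N(-d2) - S_0' * N(-d1) = 10.4500 * 0.99733795 * 0.86316045 - 9.85933391 * 0.85145130 = 0.6013


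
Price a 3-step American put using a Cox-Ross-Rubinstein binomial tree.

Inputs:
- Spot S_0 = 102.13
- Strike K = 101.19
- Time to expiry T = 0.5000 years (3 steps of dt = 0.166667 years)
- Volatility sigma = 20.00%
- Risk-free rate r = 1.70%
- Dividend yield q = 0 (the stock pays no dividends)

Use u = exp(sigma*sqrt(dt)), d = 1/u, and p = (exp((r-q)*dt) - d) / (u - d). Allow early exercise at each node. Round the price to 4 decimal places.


Answer: Price = V(0,0) = 5.3978

Derivation:
dt = T/N = 0.166667
u = exp(sigma*sqrt(dt)) = 1.085076; d = 1/u = 0.921595
p = (exp((r-q)*dt) - d) / (u - d) = 0.496955
Discount per step: exp(-r*dt) = 0.997171
Stock lattice S(k, i) with i counting down-moves:
  k=0: S(0,0) = 102.1300
  k=1: S(1,0) = 110.8188; S(1,1) = 94.1225
  k=2: S(2,0) = 120.2467; S(2,1) = 102.1300; S(2,2) = 86.7428
  k=3: S(3,0) = 130.4768; S(3,1) = 110.8188; S(3,2) = 94.1225; S(3,3) = 79.9417
Terminal payoffs V(N, i) = max(K - S_T, 0):
  V(3,0) = 0.000000; V(3,1) = 0.000000; V(3,2) = 7.067526; V(3,3) = 21.248307
Backward induction: V(k, i) = exp(-r*dt) * [p * V(k+1, i) + (1-p) * V(k+1, i+1)]; then take max(V_cont, immediate exercise) for American.
  V(2,0) = exp(-r*dt) * [p*0.000000 + (1-p)*0.000000] = 0.000000; exercise = 0.000000; V(2,0) = max -> 0.000000
  V(2,1) = exp(-r*dt) * [p*0.000000 + (1-p)*7.067526] = 3.545226; exercise = 0.000000; V(2,1) = max -> 3.545226
  V(2,2) = exp(-r*dt) * [p*7.067526 + (1-p)*21.248307] = 14.160920; exercise = 14.447219; V(2,2) = max -> 14.447219
  V(1,0) = exp(-r*dt) * [p*0.000000 + (1-p)*3.545226] = 1.778363; exercise = 0.000000; V(1,0) = max -> 1.778363
  V(1,1) = exp(-r*dt) * [p*3.545226 + (1-p)*14.447219] = 9.003874; exercise = 7.067526; V(1,1) = max -> 9.003874
  V(0,0) = exp(-r*dt) * [p*1.778363 + (1-p)*9.003874] = 5.397807; exercise = 0.000000; V(0,0) = max -> 5.397807


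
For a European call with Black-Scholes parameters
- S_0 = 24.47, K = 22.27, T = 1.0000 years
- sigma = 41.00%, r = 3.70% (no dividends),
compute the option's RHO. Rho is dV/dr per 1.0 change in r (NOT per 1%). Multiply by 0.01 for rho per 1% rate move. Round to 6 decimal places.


Answer: Rho = 11.713120

Derivation:
d1 = 0.5250180395; d2 = 0.1150180395
phi(d1) = 0.3475799724; exp(-qT) = 1.0000000000; exp(-rT) = 0.9636761353
N(d2) = 0.5457845882
Rho = K*T*exp(-rT)*N(d2) = 22.2700 * 1.0000 * 0.9636761353 * 0.5457845882 = 11.713120


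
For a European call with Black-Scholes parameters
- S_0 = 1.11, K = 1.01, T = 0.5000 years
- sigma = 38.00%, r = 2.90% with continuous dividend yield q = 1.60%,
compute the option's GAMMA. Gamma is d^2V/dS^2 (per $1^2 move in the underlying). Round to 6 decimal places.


d1 = 0.5098972473; d2 = 0.2411966704
phi(d1) = 0.3503102339; exp(-qT) = 0.9920319148; exp(-rT) = 0.9856046187
Gamma = exp(-qT) * phi(d1) / (S * sigma * sqrt(T)) = 0.9920319148 * 0.3503102339 / (1.1100 * 0.3800 * 0.7071067812) = 1.165164

Answer: Gamma = 1.165164


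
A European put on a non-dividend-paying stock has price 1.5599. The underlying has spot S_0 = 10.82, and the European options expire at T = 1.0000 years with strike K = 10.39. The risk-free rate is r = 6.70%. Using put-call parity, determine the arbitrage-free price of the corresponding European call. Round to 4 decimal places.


Answer: Call price = 2.6632

Derivation:
Put-call parity: C - P = S_0 * exp(-qT) - K * exp(-rT).
S_0 * exp(-qT) = 10.8200 * 1.00000000 = 10.82000000
K * exp(-rT) = 10.3900 * 0.93519520 = 9.71667814
C = P + S*exp(-qT) - K*exp(-rT)
C = 1.5599 + 10.82000000 - 9.71667814 = 2.6632


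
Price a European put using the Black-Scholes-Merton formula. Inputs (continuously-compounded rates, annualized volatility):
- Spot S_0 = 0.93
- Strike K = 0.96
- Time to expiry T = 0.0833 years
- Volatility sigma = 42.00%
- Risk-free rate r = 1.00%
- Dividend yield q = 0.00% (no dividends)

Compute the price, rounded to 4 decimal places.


Answer: Price = 0.0617

Derivation:
d1 = (ln(S/K) + (r - q + 0.5*sigma^2) * T) / (sigma * sqrt(T)) = -0.19442974
d2 = d1 - sigma * sqrt(T) = -0.31564905
exp(-rT) = 0.99916735; exp(-qT) = 1.00000000
P = K * exp(-rT) * N(-d2) - S_0 * exp(-qT) * N(-d1)
N(-d1) = 0.57708030; N(-d2) = 0.62386555
P = 0.9600 * 0.99916735 * 0.62386555 - 0.9300 * 1.00000000 * 0.57708030 = 0.0617


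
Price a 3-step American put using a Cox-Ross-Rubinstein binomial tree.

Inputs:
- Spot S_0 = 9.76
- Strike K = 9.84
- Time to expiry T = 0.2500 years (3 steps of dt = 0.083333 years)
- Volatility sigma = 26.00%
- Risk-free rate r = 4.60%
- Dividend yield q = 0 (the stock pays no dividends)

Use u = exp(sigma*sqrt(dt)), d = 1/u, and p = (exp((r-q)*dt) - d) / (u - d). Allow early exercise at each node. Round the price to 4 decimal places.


Answer: Price = V(0,0) = 0.5392

Derivation:
dt = T/N = 0.083333
u = exp(sigma*sqrt(dt)) = 1.077944; d = 1/u = 0.927692
p = (exp((r-q)*dt) - d) / (u - d) = 0.506807
Discount per step: exp(-r*dt) = 0.996174
Stock lattice S(k, i) with i counting down-moves:
  k=0: S(0,0) = 9.7600
  k=1: S(1,0) = 10.5207; S(1,1) = 9.0543
  k=2: S(2,0) = 11.3408; S(2,1) = 9.7600; S(2,2) = 8.3996
  k=3: S(3,0) = 12.2247; S(3,1) = 10.5207; S(3,2) = 9.0543; S(3,3) = 7.7922
Terminal payoffs V(N, i) = max(K - S_T, 0):
  V(3,0) = 0.000000; V(3,1) = 0.000000; V(3,2) = 0.785726; V(3,3) = 2.047780
Backward induction: V(k, i) = exp(-r*dt) * [p * V(k+1, i) + (1-p) * V(k+1, i+1)]; then take max(V_cont, immediate exercise) for American.
  V(2,0) = exp(-r*dt) * [p*0.000000 + (1-p)*0.000000] = 0.000000; exercise = 0.000000; V(2,0) = max -> 0.000000
  V(2,1) = exp(-r*dt) * [p*0.000000 + (1-p)*0.785726] = 0.386032; exercise = 0.080000; V(2,1) = max -> 0.386032
  V(2,2) = exp(-r*dt) * [p*0.785726 + (1-p)*2.047780] = 1.402775; exercise = 1.440423; V(2,2) = max -> 1.440423
  V(1,0) = exp(-r*dt) * [p*0.000000 + (1-p)*0.386032] = 0.189660; exercise = 0.000000; V(1,0) = max -> 0.189660
  V(1,1) = exp(-r*dt) * [p*0.386032 + (1-p)*1.440423] = 0.902584; exercise = 0.785726; V(1,1) = max -> 0.902584
  V(0,0) = exp(-r*dt) * [p*0.189660 + (1-p)*0.902584] = 0.539199; exercise = 0.080000; V(0,0) = max -> 0.539199


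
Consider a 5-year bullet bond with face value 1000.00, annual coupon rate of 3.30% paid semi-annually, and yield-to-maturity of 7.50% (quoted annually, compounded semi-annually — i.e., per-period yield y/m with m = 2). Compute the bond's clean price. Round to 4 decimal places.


Coupon per period c = face * coupon_rate / m = 16.500000
Periods per year m = 2; per-period yield y/m = 0.037500
Number of cashflows N = 10
Cashflows (t years, CF_t, discount factor 1/(1+y/m)^(m*t), PV):
  t = 0.5000: CF_t = 16.500000, DF = 0.963855, PV = 15.903614
  t = 1.0000: CF_t = 16.500000, DF = 0.929017, PV = 15.328785
  t = 1.5000: CF_t = 16.500000, DF = 0.895438, PV = 14.774733
  t = 2.0000: CF_t = 16.500000, DF = 0.863073, PV = 14.240706
  t = 2.5000: CF_t = 16.500000, DF = 0.831878, PV = 13.725982
  t = 3.0000: CF_t = 16.500000, DF = 0.801810, PV = 13.229862
  t = 3.5000: CF_t = 16.500000, DF = 0.772829, PV = 12.751674
  t = 4.0000: CF_t = 16.500000, DF = 0.744895, PV = 12.290770
  t = 4.5000: CF_t = 16.500000, DF = 0.717971, PV = 11.846526
  t = 5.0000: CF_t = 1016.500000, DF = 0.692020, PV = 703.438816
Price P = sum_t PV_t = 827.531468

Answer: Price = 827.5315


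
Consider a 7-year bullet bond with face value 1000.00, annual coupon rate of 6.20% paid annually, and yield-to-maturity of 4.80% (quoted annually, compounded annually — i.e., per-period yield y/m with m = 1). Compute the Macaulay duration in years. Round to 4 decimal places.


Answer: Macaulay duration = 5.9351 years

Derivation:
Coupon per period c = face * coupon_rate / m = 62.000000
Periods per year m = 1; per-period yield y/m = 0.048000
Number of cashflows N = 7
Cashflows (t years, CF_t, discount factor 1/(1+y/m)^(m*t), PV):
  t = 1.0000: CF_t = 62.000000, DF = 0.954198, PV = 59.160305
  t = 2.0000: CF_t = 62.000000, DF = 0.910495, PV = 56.450673
  t = 3.0000: CF_t = 62.000000, DF = 0.868793, PV = 53.865146
  t = 4.0000: CF_t = 62.000000, DF = 0.829001, PV = 51.398040
  t = 5.0000: CF_t = 62.000000, DF = 0.791031, PV = 49.043931
  t = 6.0000: CF_t = 62.000000, DF = 0.754801, PV = 46.797644
  t = 7.0000: CF_t = 1062.000000, DF = 0.720230, PV = 764.883933
Price P = sum_t PV_t = 1081.599673
Macaulay numerator sum_t t * PV_t:
  t * PV_t at t = 1.0000: 59.160305
  t * PV_t at t = 2.0000: 112.901346
  t * PV_t at t = 3.0000: 161.595438
  t * PV_t at t = 4.0000: 205.592160
  t * PV_t at t = 5.0000: 245.219657
  t * PV_t at t = 6.0000: 280.785867
  t * PV_t at t = 7.0000: 5354.187530
Macaulay duration D = (sum_t t * PV_t) / P = 6419.442303 / 1081.599673 = 5.935137


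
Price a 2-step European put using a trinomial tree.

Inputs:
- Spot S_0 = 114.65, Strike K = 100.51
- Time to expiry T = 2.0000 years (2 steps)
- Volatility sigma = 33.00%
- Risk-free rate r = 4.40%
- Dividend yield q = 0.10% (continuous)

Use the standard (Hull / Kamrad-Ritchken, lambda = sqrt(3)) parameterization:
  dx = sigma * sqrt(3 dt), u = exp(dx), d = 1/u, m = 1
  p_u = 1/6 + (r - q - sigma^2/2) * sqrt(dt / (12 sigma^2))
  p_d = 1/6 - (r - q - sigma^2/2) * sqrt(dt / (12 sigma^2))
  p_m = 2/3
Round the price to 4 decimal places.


Answer: Price = V(0,0) = 9.5461

Derivation:
dt = T/N = 1.000000; dx = sigma*sqrt(3*dt) = 0.571577
u = exp(dx) = 1.771057; d = 1/u = 0.564634
p_u = 0.156651, p_m = 0.666667, p_d = 0.176683
Discount per step: exp(-r*dt) = 0.956954
Stock lattice S(k, j) with j the centered position index:
  k=0: S(0,+0) = 114.6500
  k=1: S(1,-1) = 64.7353; S(1,+0) = 114.6500; S(1,+1) = 203.0517
  k=2: S(2,-2) = 36.5518; S(2,-1) = 64.7353; S(2,+0) = 114.6500; S(2,+1) = 203.0517; S(2,+2) = 359.6163
Terminal payoffs V(N, j) = max(K - S_T, 0):
  V(2,-2) = 63.958198; V(2,-1) = 35.774661; V(2,+0) = 0.000000; V(2,+1) = 0.000000; V(2,+2) = 0.000000
Backward induction: V(k, j) = exp(-r*dt) * [p_u * V(k+1, j+1) + p_m * V(k+1, j) + p_d * V(k+1, j-1)]
  V(1,-1) = exp(-r*dt) * [p_u*0.000000 + p_m*35.774661 + p_d*63.958198] = 33.637017
  V(1,+0) = exp(-r*dt) * [p_u*0.000000 + p_m*0.000000 + p_d*35.774661] = 6.048684
  V(1,+1) = exp(-r*dt) * [p_u*0.000000 + p_m*0.000000 + p_d*0.000000] = 0.000000
  V(0,+0) = exp(-r*dt) * [p_u*0.000000 + p_m*6.048684 + p_d*33.637017] = 9.546131


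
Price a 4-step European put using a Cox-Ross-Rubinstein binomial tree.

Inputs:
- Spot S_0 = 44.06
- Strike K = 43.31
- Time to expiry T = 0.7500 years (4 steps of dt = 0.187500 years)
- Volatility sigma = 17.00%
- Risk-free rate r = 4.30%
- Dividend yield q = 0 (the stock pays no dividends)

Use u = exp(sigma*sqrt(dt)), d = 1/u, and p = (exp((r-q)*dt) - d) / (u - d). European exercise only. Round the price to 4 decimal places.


dt = T/N = 0.187500
u = exp(sigma*sqrt(dt)) = 1.076389; d = 1/u = 0.929032
p = (exp((r-q)*dt) - d) / (u - d) = 0.536540
Discount per step: exp(-r*dt) = 0.991970
Stock lattice S(k, i) with i counting down-moves:
  k=0: S(0,0) = 44.0600
  k=1: S(1,0) = 47.4257; S(1,1) = 40.9331
  k=2: S(2,0) = 51.0485; S(2,1) = 44.0600; S(2,2) = 38.0282
  k=3: S(3,0) = 54.9481; S(3,1) = 47.4257; S(3,2) = 40.9331; S(3,3) = 35.3294
  k=4: S(4,0) = 59.1455; S(4,1) = 51.0485; S(4,2) = 44.0600; S(4,3) = 38.0282; S(4,4) = 32.8222
Terminal payoffs V(N, i) = max(K - S_T, 0):
  V(4,0) = 0.000000; V(4,1) = 0.000000; V(4,2) = 0.000000; V(4,3) = 5.281799; V(4,4) = 10.487846
Backward induction: V(k, i) = exp(-r*dt) * [p * V(k+1, i) + (1-p) * V(k+1, i+1)].
  V(3,0) = exp(-r*dt) * [p*0.000000 + (1-p)*0.000000] = 0.000000
  V(3,1) = exp(-r*dt) * [p*0.000000 + (1-p)*0.000000] = 0.000000
  V(3,2) = exp(-r*dt) * [p*0.000000 + (1-p)*5.281799] = 2.428244
  V(3,3) = exp(-r*dt) * [p*5.281799 + (1-p)*10.487846] = 7.632803
  V(2,0) = exp(-r*dt) * [p*0.000000 + (1-p)*0.000000] = 0.000000
  V(2,1) = exp(-r*dt) * [p*0.000000 + (1-p)*2.428244] = 1.116356
  V(2,2) = exp(-r*dt) * [p*2.428244 + (1-p)*7.632803] = 4.801479
  V(1,0) = exp(-r*dt) * [p*0.000000 + (1-p)*1.116356] = 0.513231
  V(1,1) = exp(-r*dt) * [p*1.116356 + (1-p)*4.801479] = 2.801582
  V(0,0) = exp(-r*dt) * [p*0.513231 + (1-p)*2.801582] = 1.561152

Answer: Price = V(0,0) = 1.5612


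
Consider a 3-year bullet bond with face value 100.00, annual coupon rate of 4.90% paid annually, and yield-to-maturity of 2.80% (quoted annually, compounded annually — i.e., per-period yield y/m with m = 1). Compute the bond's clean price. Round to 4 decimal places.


Answer: Price = 105.9630

Derivation:
Coupon per period c = face * coupon_rate / m = 4.900000
Periods per year m = 1; per-period yield y/m = 0.028000
Number of cashflows N = 3
Cashflows (t years, CF_t, discount factor 1/(1+y/m)^(m*t), PV):
  t = 1.0000: CF_t = 4.900000, DF = 0.972763, PV = 4.766537
  t = 2.0000: CF_t = 4.900000, DF = 0.946267, PV = 4.636709
  t = 3.0000: CF_t = 104.900000, DF = 0.920493, PV = 96.559753
Price P = sum_t PV_t = 105.962999


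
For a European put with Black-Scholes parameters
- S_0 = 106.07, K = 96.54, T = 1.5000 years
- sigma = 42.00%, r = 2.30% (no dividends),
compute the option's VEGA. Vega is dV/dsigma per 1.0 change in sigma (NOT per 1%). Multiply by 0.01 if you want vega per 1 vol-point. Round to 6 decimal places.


d1 = 0.5072812060; d2 = -0.0071116400
phi(d1) = 0.3507766285; exp(-qT) = 1.0000000000; exp(-rT) = 0.9660883397
Vega = S * exp(-qT) * phi(d1) * sqrt(T) = 106.0700 * 1.0000000000 * 0.3507766285 * 1.2247448714 = 45.568932

Answer: Vega = 45.568932


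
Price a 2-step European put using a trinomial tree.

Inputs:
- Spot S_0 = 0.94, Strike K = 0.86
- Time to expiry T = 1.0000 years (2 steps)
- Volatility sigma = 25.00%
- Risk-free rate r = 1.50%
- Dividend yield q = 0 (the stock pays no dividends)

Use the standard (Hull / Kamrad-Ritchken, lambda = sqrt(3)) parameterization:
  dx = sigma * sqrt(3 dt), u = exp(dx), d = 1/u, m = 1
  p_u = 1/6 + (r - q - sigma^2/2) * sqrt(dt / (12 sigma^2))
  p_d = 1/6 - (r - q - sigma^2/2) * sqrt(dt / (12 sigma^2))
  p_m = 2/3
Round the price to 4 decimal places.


Answer: Price = V(0,0) = 0.0509

Derivation:
dt = T/N = 0.500000; dx = sigma*sqrt(3*dt) = 0.306186
u = exp(dx) = 1.358235; d = 1/u = 0.736250
p_u = 0.153399, p_m = 0.666667, p_d = 0.179935
Discount per step: exp(-r*dt) = 0.992528
Stock lattice S(k, j) with j the centered position index:
  k=0: S(0,+0) = 0.9400
  k=1: S(1,-1) = 0.6921; S(1,+0) = 0.9400; S(1,+1) = 1.2767
  k=2: S(2,-2) = 0.5095; S(2,-1) = 0.6921; S(2,+0) = 0.9400; S(2,+1) = 1.2767; S(2,+2) = 1.7341
Terminal payoffs V(N, j) = max(K - S_T, 0):
  V(2,-2) = 0.350460; V(2,-1) = 0.167925; V(2,+0) = 0.000000; V(2,+1) = 0.000000; V(2,+2) = 0.000000
Backward induction: V(k, j) = exp(-r*dt) * [p_u * V(k+1, j+1) + p_m * V(k+1, j) + p_d * V(k+1, j-1)]
  V(1,-1) = exp(-r*dt) * [p_u*0.000000 + p_m*0.167925 + p_d*0.350460] = 0.173703
  V(1,+0) = exp(-r*dt) * [p_u*0.000000 + p_m*0.000000 + p_d*0.167925] = 0.029990
  V(1,+1) = exp(-r*dt) * [p_u*0.000000 + p_m*0.000000 + p_d*0.000000] = 0.000000
  V(0,+0) = exp(-r*dt) * [p_u*0.000000 + p_m*0.029990 + p_d*0.173703] = 0.050865


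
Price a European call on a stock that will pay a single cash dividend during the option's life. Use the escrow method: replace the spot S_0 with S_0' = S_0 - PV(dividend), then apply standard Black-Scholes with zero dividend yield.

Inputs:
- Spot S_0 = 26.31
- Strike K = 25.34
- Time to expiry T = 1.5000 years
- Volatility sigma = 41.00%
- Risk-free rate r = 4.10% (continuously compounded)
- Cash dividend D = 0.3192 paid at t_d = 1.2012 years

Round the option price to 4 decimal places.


PV(D) = D * exp(-r * t_d) = 0.3192 * 0.95194388 = 0.30386049
S_0' = S_0 - PV(D) = 26.3100 - 0.30386049 = 26.00613951
d1 = (ln(S_0'/K) + (r + sigma^2/2)*T) / (sigma*sqrt(T)) = 0.42522240
d2 = d1 - sigma*sqrt(T) = -0.07692300
exp(-rT) = 0.94035295
N(d1) = 0.66466272; N(d2) = 0.46934240
C = S_0' * N(d1) - K * exp(-rT) * N(d2) = 26.00613951 * 0.66466272 - 25.3400 * 0.94035295 * 0.46934240 = 6.1016

Answer: Price = 6.1016


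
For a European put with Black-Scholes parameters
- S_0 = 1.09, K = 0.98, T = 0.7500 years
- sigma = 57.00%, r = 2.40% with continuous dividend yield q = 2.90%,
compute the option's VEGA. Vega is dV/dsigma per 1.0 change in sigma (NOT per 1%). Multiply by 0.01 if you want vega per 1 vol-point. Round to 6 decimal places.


d1 = 0.4547249282; d2 = -0.0389095519
phi(d1) = 0.3597572022; exp(-qT) = 0.9784848257; exp(-rT) = 0.9821610324
Vega = S * exp(-qT) * phi(d1) * sqrt(T) = 1.0900 * 0.9784848257 * 0.3597572022 * 0.8660254038 = 0.332293

Answer: Vega = 0.332293


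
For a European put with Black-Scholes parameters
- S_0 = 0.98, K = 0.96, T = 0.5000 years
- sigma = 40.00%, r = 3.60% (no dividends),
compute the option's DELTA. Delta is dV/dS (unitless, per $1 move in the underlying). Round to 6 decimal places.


d1 = 0.2779611556; d2 = -0.0048815569
phi(d1) = 0.3838245487; exp(-qT) = 1.0000000000; exp(-rT) = 0.9821610324
N(-d1) = 0.3905210887
Delta = -exp(-qT) * N(-d1) = -1.0000000000 * 0.3905210887 = -0.390521

Answer: Delta = -0.390521


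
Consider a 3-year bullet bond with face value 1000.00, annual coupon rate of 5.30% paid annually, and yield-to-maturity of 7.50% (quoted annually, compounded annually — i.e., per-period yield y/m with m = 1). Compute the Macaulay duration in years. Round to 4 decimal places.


Coupon per period c = face * coupon_rate / m = 53.000000
Periods per year m = 1; per-period yield y/m = 0.075000
Number of cashflows N = 3
Cashflows (t years, CF_t, discount factor 1/(1+y/m)^(m*t), PV):
  t = 1.0000: CF_t = 53.000000, DF = 0.930233, PV = 49.302326
  t = 2.0000: CF_t = 53.000000, DF = 0.865333, PV = 45.862628
  t = 3.0000: CF_t = 1053.000000, DF = 0.804961, PV = 847.623480
Price P = sum_t PV_t = 942.788434
Macaulay numerator sum_t t * PV_t:
  t * PV_t at t = 1.0000: 49.302326
  t * PV_t at t = 2.0000: 91.725257
  t * PV_t at t = 3.0000: 2542.870439
Macaulay duration D = (sum_t t * PV_t) / P = 2683.898022 / 942.788434 = 2.846766

Answer: Macaulay duration = 2.8468 years


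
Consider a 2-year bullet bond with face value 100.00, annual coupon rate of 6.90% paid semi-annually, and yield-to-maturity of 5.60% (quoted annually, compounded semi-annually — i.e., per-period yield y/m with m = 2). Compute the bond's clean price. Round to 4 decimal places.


Coupon per period c = face * coupon_rate / m = 3.450000
Periods per year m = 2; per-period yield y/m = 0.028000
Number of cashflows N = 4
Cashflows (t years, CF_t, discount factor 1/(1+y/m)^(m*t), PV):
  t = 0.5000: CF_t = 3.450000, DF = 0.972763, PV = 3.356031
  t = 1.0000: CF_t = 3.450000, DF = 0.946267, PV = 3.264622
  t = 1.5000: CF_t = 3.450000, DF = 0.920493, PV = 3.175702
  t = 2.0000: CF_t = 103.450000, DF = 0.895422, PV = 92.631359
Price P = sum_t PV_t = 102.427714

Answer: Price = 102.4277


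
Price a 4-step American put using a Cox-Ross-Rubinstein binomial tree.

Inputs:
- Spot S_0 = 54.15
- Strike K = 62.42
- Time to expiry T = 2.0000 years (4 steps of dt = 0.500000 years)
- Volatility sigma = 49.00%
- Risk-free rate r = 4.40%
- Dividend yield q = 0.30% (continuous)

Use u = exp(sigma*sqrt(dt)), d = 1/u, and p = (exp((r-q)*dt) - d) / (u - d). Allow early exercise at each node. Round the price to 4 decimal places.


dt = T/N = 0.500000
u = exp(sigma*sqrt(dt)) = 1.414084; d = 1/u = 0.707171
p = (exp((r-q)*dt) - d) / (u - d) = 0.443534
Discount per step: exp(-r*dt) = 0.978240
Stock lattice S(k, i) with i counting down-moves:
  k=0: S(0,0) = 54.1500
  k=1: S(1,0) = 76.5727; S(1,1) = 38.2933
  k=2: S(2,0) = 108.2802; S(2,1) = 54.1500; S(2,2) = 27.0799
  k=3: S(3,0) = 153.1174; S(3,1) = 76.5727; S(3,2) = 38.2933; S(3,3) = 19.1502
  k=4: S(4,0) = 216.5209; S(4,1) = 108.2802; S(4,2) = 54.1500; S(4,3) = 27.0799; S(4,4) = 13.5424
Terminal payoffs V(N, i) = max(K - S_T, 0):
  V(4,0) = 0.000000; V(4,1) = 0.000000; V(4,2) = 8.270000; V(4,3) = 35.340057; V(4,4) = 48.877557
Backward induction: V(k, i) = exp(-r*dt) * [p * V(k+1, i) + (1-p) * V(k+1, i+1)]; then take max(V_cont, immediate exercise) for American.
  V(3,0) = exp(-r*dt) * [p*0.000000 + (1-p)*0.000000] = 0.000000; exercise = 0.000000; V(3,0) = max -> 0.000000
  V(3,1) = exp(-r*dt) * [p*0.000000 + (1-p)*8.270000] = 4.501833; exercise = 0.000000; V(3,1) = max -> 4.501833
  V(3,2) = exp(-r*dt) * [p*8.270000 + (1-p)*35.340057] = 22.825825; exercise = 24.126673; V(3,2) = max -> 24.126673
  V(3,3) = exp(-r*dt) * [p*35.340057 + (1-p)*48.877557] = 41.940300; exercise = 43.269841; V(3,3) = max -> 43.269841
  V(2,0) = exp(-r*dt) * [p*0.000000 + (1-p)*4.501833] = 2.450605; exercise = 0.000000; V(2,0) = max -> 2.450605
  V(2,1) = exp(-r*dt) * [p*4.501833 + (1-p)*24.126673] = 15.086796; exercise = 8.270000; V(2,1) = max -> 15.086796
  V(2,2) = exp(-r*dt) * [p*24.126673 + (1-p)*43.269841] = 34.022402; exercise = 35.340057; V(2,2) = max -> 35.340057
  V(1,0) = exp(-r*dt) * [p*2.450605 + (1-p)*15.086796] = 9.275881; exercise = 0.000000; V(1,0) = max -> 9.275881
  V(1,1) = exp(-r*dt) * [p*15.086796 + (1-p)*35.340057] = 25.783518; exercise = 24.126673; V(1,1) = max -> 25.783518
  V(0,0) = exp(-r*dt) * [p*9.275881 + (1-p)*25.783518] = 18.060090; exercise = 8.270000; V(0,0) = max -> 18.060090

Answer: Price = V(0,0) = 18.0601


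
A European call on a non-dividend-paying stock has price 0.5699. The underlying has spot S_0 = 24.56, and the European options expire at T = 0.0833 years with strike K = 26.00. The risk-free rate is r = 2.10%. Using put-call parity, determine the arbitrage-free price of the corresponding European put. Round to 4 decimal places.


Answer: Put price = 1.9645

Derivation:
Put-call parity: C - P = S_0 * exp(-qT) - K * exp(-rT).
S_0 * exp(-qT) = 24.5600 * 1.00000000 = 24.56000000
K * exp(-rT) = 26.0000 * 0.99825223 = 25.95455796
P = C - S*exp(-qT) + K*exp(-rT)
P = 0.5699 - 24.56000000 + 25.95455796 = 1.9645


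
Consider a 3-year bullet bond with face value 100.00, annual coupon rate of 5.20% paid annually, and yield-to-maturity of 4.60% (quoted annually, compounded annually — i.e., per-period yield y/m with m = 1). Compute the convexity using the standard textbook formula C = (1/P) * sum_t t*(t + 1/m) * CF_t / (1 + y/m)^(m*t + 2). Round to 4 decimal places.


Answer: Convexity = 10.2643

Derivation:
Coupon per period c = face * coupon_rate / m = 5.200000
Periods per year m = 1; per-period yield y/m = 0.046000
Number of cashflows N = 3
Cashflows (t years, CF_t, discount factor 1/(1+y/m)^(m*t), PV):
  t = 1.0000: CF_t = 5.200000, DF = 0.956023, PV = 4.971319
  t = 2.0000: CF_t = 5.200000, DF = 0.913980, PV = 4.752695
  t = 3.0000: CF_t = 105.200000, DF = 0.873786, PV = 91.922258
Price P = sum_t PV_t = 101.646273
Convexity numerator sum_t t*(t + 1/m) * CF_t / (1+y/m)^(m*t + 2):
  t = 1.0000: term = 9.087372
  t = 2.0000: term = 26.063207
  t = 3.0000: term = 1008.181127
Convexity = (1/P) * sum = 1043.331706 / 101.646273 = 10.264338


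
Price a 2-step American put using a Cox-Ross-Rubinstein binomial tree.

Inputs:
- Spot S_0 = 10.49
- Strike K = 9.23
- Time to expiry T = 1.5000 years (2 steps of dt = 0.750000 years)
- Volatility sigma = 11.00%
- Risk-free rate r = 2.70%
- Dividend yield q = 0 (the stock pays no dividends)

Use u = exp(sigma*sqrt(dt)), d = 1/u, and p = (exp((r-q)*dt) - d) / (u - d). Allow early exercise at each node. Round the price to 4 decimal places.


dt = T/N = 0.750000
u = exp(sigma*sqrt(dt)) = 1.099948; d = 1/u = 0.909134
p = (exp((r-q)*dt) - d) / (u - d) = 0.583408
Discount per step: exp(-r*dt) = 0.979954
Stock lattice S(k, i) with i counting down-moves:
  k=0: S(0,0) = 10.4900
  k=1: S(1,0) = 11.5385; S(1,1) = 9.5368
  k=2: S(2,0) = 12.6917; S(2,1) = 10.4900; S(2,2) = 8.6702
Terminal payoffs V(N, i) = max(K - S_T, 0):
  V(2,0) = 0.000000; V(2,1) = 0.000000; V(2,2) = 0.559757
Backward induction: V(k, i) = exp(-r*dt) * [p * V(k+1, i) + (1-p) * V(k+1, i+1)]; then take max(V_cont, immediate exercise) for American.
  V(1,0) = exp(-r*dt) * [p*0.000000 + (1-p)*0.000000] = 0.000000; exercise = 0.000000; V(1,0) = max -> 0.000000
  V(1,1) = exp(-r*dt) * [p*0.000000 + (1-p)*0.559757] = 0.228515; exercise = 0.000000; V(1,1) = max -> 0.228515
  V(0,0) = exp(-r*dt) * [p*0.000000 + (1-p)*0.228515] = 0.093289; exercise = 0.000000; V(0,0) = max -> 0.093289

Answer: Price = V(0,0) = 0.0933


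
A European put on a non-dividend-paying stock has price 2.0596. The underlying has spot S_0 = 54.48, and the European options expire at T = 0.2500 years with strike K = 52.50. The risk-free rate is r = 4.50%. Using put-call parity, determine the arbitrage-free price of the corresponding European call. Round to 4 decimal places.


Answer: Call price = 4.6269

Derivation:
Put-call parity: C - P = S_0 * exp(-qT) - K * exp(-rT).
S_0 * exp(-qT) = 54.4800 * 1.00000000 = 54.48000000
K * exp(-rT) = 52.5000 * 0.98881304 = 51.91268484
C = P + S*exp(-qT) - K*exp(-rT)
C = 2.0596 + 54.48000000 - 51.91268484 = 4.6269


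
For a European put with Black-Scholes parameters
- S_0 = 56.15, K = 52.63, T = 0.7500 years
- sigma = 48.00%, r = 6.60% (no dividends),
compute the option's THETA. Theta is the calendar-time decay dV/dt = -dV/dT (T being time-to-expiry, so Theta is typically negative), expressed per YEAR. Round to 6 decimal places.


Answer: Theta = -3.960606

Derivation:
d1 = 0.4826657436; d2 = 0.0669735497
phi(d1) = 0.3550766337; exp(-qT) = 1.0000000000; exp(-rT) = 0.9517051581
Theta = -S*exp(-qT)*phi(d1)*sigma/(2*sqrt(T)) + r*K*exp(-rT)*N(-d2) - q*S*exp(-qT)*N(-d1)
N(-d1) = 0.3146665452; N(-d2) = 0.4733013801; sqrt(T) = 0.8660254038
Term 1 = -56.1500 * 1.0000000000 * 0.3550766337 * 0.4800 / (2 * 0.8660254038) = -5.5252567589
Term 2 = 0.0660 * 52.6300 * 0.9517051581 * 0.4733013801 = 1.5646510630
Term 3 = 0 (no dividend yield, q = 0)
Theta = -5.5252567589 + (1.5646510630) + (0.0000000000) = -3.960606


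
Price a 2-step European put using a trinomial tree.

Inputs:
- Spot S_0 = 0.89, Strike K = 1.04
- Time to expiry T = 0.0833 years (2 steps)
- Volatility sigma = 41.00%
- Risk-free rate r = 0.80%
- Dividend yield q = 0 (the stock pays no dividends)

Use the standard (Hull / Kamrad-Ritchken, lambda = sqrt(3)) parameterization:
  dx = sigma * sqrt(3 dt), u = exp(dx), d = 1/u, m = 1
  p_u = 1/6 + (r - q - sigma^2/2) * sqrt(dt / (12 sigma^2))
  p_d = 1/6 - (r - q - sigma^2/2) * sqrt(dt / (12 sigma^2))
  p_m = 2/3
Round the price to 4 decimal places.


Answer: Price = V(0,0) = 0.1529

Derivation:
dt = T/N = 0.041650; dx = sigma*sqrt(3*dt) = 0.144928
u = exp(dx) = 1.155956; d = 1/u = 0.865085
p_u = 0.155739, p_m = 0.666667, p_d = 0.177594
Discount per step: exp(-r*dt) = 0.999667
Stock lattice S(k, j) with j the centered position index:
  k=0: S(0,+0) = 0.8900
  k=1: S(1,-1) = 0.7699; S(1,+0) = 0.8900; S(1,+1) = 1.0288
  k=2: S(2,-2) = 0.6661; S(2,-1) = 0.7699; S(2,+0) = 0.8900; S(2,+1) = 1.0288; S(2,+2) = 1.1892
Terminal payoffs V(N, j) = max(K - S_T, 0):
  V(2,-2) = 0.373949; V(2,-1) = 0.270075; V(2,+0) = 0.150000; V(2,+1) = 0.011199; V(2,+2) = 0.000000
Backward induction: V(k, j) = exp(-r*dt) * [p_u * V(k+1, j+1) + p_m * V(k+1, j) + p_d * V(k+1, j-1)]
  V(1,-1) = exp(-r*dt) * [p_u*0.150000 + p_m*0.270075 + p_d*0.373949] = 0.269732
  V(1,+0) = exp(-r*dt) * [p_u*0.011199 + p_m*0.150000 + p_d*0.270075] = 0.149658
  V(1,+1) = exp(-r*dt) * [p_u*0.000000 + p_m*0.011199 + p_d*0.150000] = 0.034094
  V(0,+0) = exp(-r*dt) * [p_u*0.034094 + p_m*0.149658 + p_d*0.269732] = 0.152934


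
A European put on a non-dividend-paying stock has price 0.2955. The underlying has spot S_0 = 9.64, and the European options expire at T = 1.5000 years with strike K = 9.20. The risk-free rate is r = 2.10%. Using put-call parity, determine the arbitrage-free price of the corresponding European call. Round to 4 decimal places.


Answer: Call price = 1.0208

Derivation:
Put-call parity: C - P = S_0 * exp(-qT) - K * exp(-rT).
S_0 * exp(-qT) = 9.6400 * 1.00000000 = 9.64000000
K * exp(-rT) = 9.2000 * 0.96899096 = 8.91471680
C = P + S*exp(-qT) - K*exp(-rT)
C = 0.2955 + 9.64000000 - 8.91471680 = 1.0208


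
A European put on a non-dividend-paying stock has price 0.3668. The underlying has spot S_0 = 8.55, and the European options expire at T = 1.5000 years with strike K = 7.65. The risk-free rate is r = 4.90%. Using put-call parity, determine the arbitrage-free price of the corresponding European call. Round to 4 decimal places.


Put-call parity: C - P = S_0 * exp(-qT) - K * exp(-rT).
S_0 * exp(-qT) = 8.5500 * 1.00000000 = 8.55000000
K * exp(-rT) = 7.6500 * 0.92913615 = 7.10789152
C = P + S*exp(-qT) - K*exp(-rT)
C = 0.3668 + 8.55000000 - 7.10789152 = 1.8089

Answer: Call price = 1.8089


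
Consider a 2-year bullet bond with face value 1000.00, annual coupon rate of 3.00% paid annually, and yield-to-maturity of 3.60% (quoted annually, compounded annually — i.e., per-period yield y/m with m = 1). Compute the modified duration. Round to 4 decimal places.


Answer: Modified duration = 1.9022

Derivation:
Coupon per period c = face * coupon_rate / m = 30.000000
Periods per year m = 1; per-period yield y/m = 0.036000
Number of cashflows N = 2
Cashflows (t years, CF_t, discount factor 1/(1+y/m)^(m*t), PV):
  t = 1.0000: CF_t = 30.000000, DF = 0.965251, PV = 28.957529
  t = 2.0000: CF_t = 1030.000000, DF = 0.931709, PV = 959.660709
Price P = sum_t PV_t = 988.618238
First compute Macaulay numerator sum_t t * PV_t:
  t * PV_t at t = 1.0000: 28.957529
  t * PV_t at t = 2.0000: 1919.321417
Macaulay duration D = 1948.278946 / 988.618238 = 1.970709
Modified duration = D / (1 + y/m) = 1.970709 / (1 + 0.036000) = 1.902229


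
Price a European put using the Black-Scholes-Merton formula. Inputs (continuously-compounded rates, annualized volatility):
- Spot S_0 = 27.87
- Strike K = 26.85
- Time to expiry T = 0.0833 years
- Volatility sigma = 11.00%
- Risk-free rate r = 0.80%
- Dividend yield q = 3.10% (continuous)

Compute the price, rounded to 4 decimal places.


d1 = (ln(S/K) + (r - q + 0.5*sigma^2) * T) / (sigma * sqrt(T)) = 1.12993522
d2 = d1 - sigma * sqrt(T) = 1.09818731
exp(-rT) = 0.99933382; exp(-qT) = 0.99742103
P = K * exp(-rT) * N(-d2) - S_0 * exp(-qT) * N(-d1)
N(-d1) = 0.12925176; N(-d2) = 0.13606135
P = 26.8500 * 0.99933382 * 0.13606135 - 27.8700 * 0.99742103 * 0.12925176 = 0.0579

Answer: Price = 0.0579


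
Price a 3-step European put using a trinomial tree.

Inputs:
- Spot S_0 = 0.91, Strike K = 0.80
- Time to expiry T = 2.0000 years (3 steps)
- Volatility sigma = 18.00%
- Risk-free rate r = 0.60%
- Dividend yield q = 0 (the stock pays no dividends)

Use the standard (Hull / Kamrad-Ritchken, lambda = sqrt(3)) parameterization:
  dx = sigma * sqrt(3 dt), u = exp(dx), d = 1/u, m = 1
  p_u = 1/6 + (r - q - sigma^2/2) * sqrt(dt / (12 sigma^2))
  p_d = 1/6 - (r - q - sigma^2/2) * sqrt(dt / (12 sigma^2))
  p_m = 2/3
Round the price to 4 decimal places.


Answer: Price = V(0,0) = 0.0422

Derivation:
dt = T/N = 0.666667; dx = sigma*sqrt(3*dt) = 0.254558
u = exp(dx) = 1.289892; d = 1/u = 0.775259
p_u = 0.153310, p_m = 0.666667, p_d = 0.180023
Discount per step: exp(-r*dt) = 0.996008
Stock lattice S(k, j) with j the centered position index:
  k=0: S(0,+0) = 0.9100
  k=1: S(1,-1) = 0.7055; S(1,+0) = 0.9100; S(1,+1) = 1.1738
  k=2: S(2,-2) = 0.5469; S(2,-1) = 0.7055; S(2,+0) = 0.9100; S(2,+1) = 1.1738; S(2,+2) = 1.5141
  k=3: S(3,-3) = 0.4240; S(3,-2) = 0.5469; S(3,-1) = 0.7055; S(3,+0) = 0.9100; S(3,+1) = 1.1738; S(3,+2) = 1.5141; S(3,+3) = 1.9530
Terminal payoffs V(N, j) = max(K - S_T, 0):
  V(3,-3) = 0.375985; V(3,-2) = 0.253066; V(3,-1) = 0.094515; V(3,+0) = 0.000000; V(3,+1) = 0.000000; V(3,+2) = 0.000000; V(3,+3) = 0.000000
Backward induction: V(k, j) = exp(-r*dt) * [p_u * V(k+1, j+1) + p_m * V(k+1, j) + p_d * V(k+1, j-1)]
  V(2,-2) = exp(-r*dt) * [p_u*0.094515 + p_m*0.253066 + p_d*0.375985] = 0.249885
  V(2,-1) = exp(-r*dt) * [p_u*0.000000 + p_m*0.094515 + p_d*0.253066] = 0.108134
  V(2,+0) = exp(-r*dt) * [p_u*0.000000 + p_m*0.000000 + p_d*0.094515] = 0.016947
  V(2,+1) = exp(-r*dt) * [p_u*0.000000 + p_m*0.000000 + p_d*0.000000] = 0.000000
  V(2,+2) = exp(-r*dt) * [p_u*0.000000 + p_m*0.000000 + p_d*0.000000] = 0.000000
  V(1,-1) = exp(-r*dt) * [p_u*0.016947 + p_m*0.108134 + p_d*0.249885] = 0.119195
  V(1,+0) = exp(-r*dt) * [p_u*0.000000 + p_m*0.016947 + p_d*0.108134] = 0.030642
  V(1,+1) = exp(-r*dt) * [p_u*0.000000 + p_m*0.000000 + p_d*0.016947] = 0.003039
  V(0,+0) = exp(-r*dt) * [p_u*0.003039 + p_m*0.030642 + p_d*0.119195] = 0.042182


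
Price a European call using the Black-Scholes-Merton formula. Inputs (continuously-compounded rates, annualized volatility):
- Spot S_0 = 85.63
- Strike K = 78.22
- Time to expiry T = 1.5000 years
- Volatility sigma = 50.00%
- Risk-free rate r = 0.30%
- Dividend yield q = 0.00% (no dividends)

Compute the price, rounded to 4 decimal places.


d1 = (ln(S/K) + (r - q + 0.5*sigma^2) * T) / (sigma * sqrt(T)) = 0.46133742
d2 = d1 - sigma * sqrt(T) = -0.15103502
exp(-rT) = 0.99551011; exp(-qT) = 1.00000000
C = S_0 * exp(-qT) * N(d1) - K * exp(-rT) * N(d2)
N(d1) = 0.67772173; N(d2) = 0.43997405
C = 85.6300 * 1.00000000 * 0.67772173 - 78.2200 * 0.99551011 * 0.43997405 = 23.7731

Answer: Price = 23.7731


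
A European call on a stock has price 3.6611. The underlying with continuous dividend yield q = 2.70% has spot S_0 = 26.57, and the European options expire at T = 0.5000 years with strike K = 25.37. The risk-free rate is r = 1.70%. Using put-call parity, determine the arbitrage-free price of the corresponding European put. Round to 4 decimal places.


Answer: Put price = 2.6027

Derivation:
Put-call parity: C - P = S_0 * exp(-qT) - K * exp(-rT).
S_0 * exp(-qT) = 26.5700 * 0.98659072 = 26.21371533
K * exp(-rT) = 25.3700 * 0.99153602 = 25.15526890
P = C - S*exp(-qT) + K*exp(-rT)
P = 3.6611 - 26.21371533 + 25.15526890 = 2.6027


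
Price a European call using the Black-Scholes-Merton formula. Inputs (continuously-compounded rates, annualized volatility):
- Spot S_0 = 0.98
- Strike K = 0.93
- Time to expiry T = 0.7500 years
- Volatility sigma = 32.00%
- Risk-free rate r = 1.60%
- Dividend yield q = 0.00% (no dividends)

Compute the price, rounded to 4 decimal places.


d1 = (ln(S/K) + (r - q + 0.5*sigma^2) * T) / (sigma * sqrt(T)) = 0.37083203
d2 = d1 - sigma * sqrt(T) = 0.09370390
exp(-rT) = 0.98807171; exp(-qT) = 1.00000000
C = S_0 * exp(-qT) * N(d1) - K * exp(-rT) * N(d2)
N(d1) = 0.64461868; N(d2) = 0.53732781
C = 0.9800 * 1.00000000 * 0.64461868 - 0.9300 * 0.98807171 * 0.53732781 = 0.1380

Answer: Price = 0.1380


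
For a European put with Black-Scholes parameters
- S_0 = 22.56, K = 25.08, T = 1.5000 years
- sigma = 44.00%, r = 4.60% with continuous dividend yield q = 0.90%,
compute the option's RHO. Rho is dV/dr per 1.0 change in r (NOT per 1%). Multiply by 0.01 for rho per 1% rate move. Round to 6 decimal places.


Answer: Rho = -22.530541

Derivation:
d1 = 0.1759322086; d2 = -0.3629555349
phi(d1) = 0.3928157509; exp(-qT) = 0.9865907163; exp(-rT) = 0.9333266801
N(-d2) = 0.6416809497
Rho = -K*T*exp(-rT)*N(-d2) = -25.0800 * 1.5000 * 0.9333266801 * 0.6416809497 = -22.530541


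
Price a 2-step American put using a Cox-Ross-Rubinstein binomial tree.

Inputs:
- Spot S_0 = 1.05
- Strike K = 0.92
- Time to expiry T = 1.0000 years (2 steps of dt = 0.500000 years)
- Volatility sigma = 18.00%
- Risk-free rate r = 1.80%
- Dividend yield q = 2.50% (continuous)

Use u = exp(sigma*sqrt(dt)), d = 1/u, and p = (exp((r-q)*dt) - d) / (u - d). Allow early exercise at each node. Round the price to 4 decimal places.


Answer: Price = V(0,0) = 0.0310

Derivation:
dt = T/N = 0.500000
u = exp(sigma*sqrt(dt)) = 1.135734; d = 1/u = 0.880488
p = (exp((r-q)*dt) - d) / (u - d) = 0.454535
Discount per step: exp(-r*dt) = 0.991040
Stock lattice S(k, i) with i counting down-moves:
  k=0: S(0,0) = 1.0500
  k=1: S(1,0) = 1.1925; S(1,1) = 0.9245
  k=2: S(2,0) = 1.3544; S(2,1) = 1.0500; S(2,2) = 0.8140
Terminal payoffs V(N, i) = max(K - S_T, 0):
  V(2,0) = 0.000000; V(2,1) = 0.000000; V(2,2) = 0.105978
Backward induction: V(k, i) = exp(-r*dt) * [p * V(k+1, i) + (1-p) * V(k+1, i+1)]; then take max(V_cont, immediate exercise) for American.
  V(1,0) = exp(-r*dt) * [p*0.000000 + (1-p)*0.000000] = 0.000000; exercise = 0.000000; V(1,0) = max -> 0.000000
  V(1,1) = exp(-r*dt) * [p*0.000000 + (1-p)*0.105978] = 0.057290; exercise = 0.000000; V(1,1) = max -> 0.057290
  V(0,0) = exp(-r*dt) * [p*0.000000 + (1-p)*0.057290] = 0.030969; exercise = 0.000000; V(0,0) = max -> 0.030969
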